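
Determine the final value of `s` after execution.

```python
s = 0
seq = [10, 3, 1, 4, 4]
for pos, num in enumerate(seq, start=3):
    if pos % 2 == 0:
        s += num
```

Let's trace through this code step by step.

Initialize: s = 0
Initialize: seq = [10, 3, 1, 4, 4]
Entering loop: for pos, num in enumerate(seq, start=3):

After execution: s = 7
7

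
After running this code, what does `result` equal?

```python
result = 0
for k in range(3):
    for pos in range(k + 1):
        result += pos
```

Let's trace through this code step by step.

Initialize: result = 0
Entering loop: for k in range(3):

After execution: result = 4
4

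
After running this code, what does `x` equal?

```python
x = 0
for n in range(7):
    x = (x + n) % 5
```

Let's trace through this code step by step.

Initialize: x = 0
Entering loop: for n in range(7):

After execution: x = 1
1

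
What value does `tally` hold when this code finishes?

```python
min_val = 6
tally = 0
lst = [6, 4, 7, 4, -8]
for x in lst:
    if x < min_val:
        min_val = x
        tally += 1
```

Let's trace through this code step by step.

Initialize: min_val = 6
Initialize: tally = 0
Initialize: lst = [6, 4, 7, 4, -8]
Entering loop: for x in lst:

After execution: tally = 2
2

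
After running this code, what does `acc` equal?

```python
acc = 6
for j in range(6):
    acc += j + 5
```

Let's trace through this code step by step.

Initialize: acc = 6
Entering loop: for j in range(6):

After execution: acc = 51
51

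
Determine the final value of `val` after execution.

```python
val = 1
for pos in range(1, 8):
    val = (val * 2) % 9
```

Let's trace through this code step by step.

Initialize: val = 1
Entering loop: for pos in range(1, 8):

After execution: val = 2
2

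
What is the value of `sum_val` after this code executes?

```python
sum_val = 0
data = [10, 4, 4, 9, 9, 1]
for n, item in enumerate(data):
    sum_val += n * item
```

Let's trace through this code step by step.

Initialize: sum_val = 0
Initialize: data = [10, 4, 4, 9, 9, 1]
Entering loop: for n, item in enumerate(data):

After execution: sum_val = 80
80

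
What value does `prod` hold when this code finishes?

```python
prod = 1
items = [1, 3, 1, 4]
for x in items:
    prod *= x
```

Let's trace through this code step by step.

Initialize: prod = 1
Initialize: items = [1, 3, 1, 4]
Entering loop: for x in items:

After execution: prod = 12
12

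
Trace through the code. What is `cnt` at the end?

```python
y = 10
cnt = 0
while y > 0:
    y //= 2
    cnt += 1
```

Let's trace through this code step by step.

Initialize: y = 10
Initialize: cnt = 0
Entering loop: while y > 0:

After execution: cnt = 4
4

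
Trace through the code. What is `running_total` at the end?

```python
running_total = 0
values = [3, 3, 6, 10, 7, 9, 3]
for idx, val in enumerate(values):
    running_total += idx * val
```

Let's trace through this code step by step.

Initialize: running_total = 0
Initialize: values = [3, 3, 6, 10, 7, 9, 3]
Entering loop: for idx, val in enumerate(values):

After execution: running_total = 136
136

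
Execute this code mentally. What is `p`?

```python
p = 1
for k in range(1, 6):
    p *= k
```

Let's trace through this code step by step.

Initialize: p = 1
Entering loop: for k in range(1, 6):

After execution: p = 120
120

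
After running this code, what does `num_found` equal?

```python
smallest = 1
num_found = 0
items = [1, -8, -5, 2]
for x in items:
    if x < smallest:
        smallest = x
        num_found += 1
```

Let's trace through this code step by step.

Initialize: smallest = 1
Initialize: num_found = 0
Initialize: items = [1, -8, -5, 2]
Entering loop: for x in items:

After execution: num_found = 1
1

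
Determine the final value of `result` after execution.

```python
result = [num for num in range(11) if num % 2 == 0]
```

Let's trace through this code step by step.

Initialize: result = [num for num in range(11) if num % 2 == 0]

After execution: result = [0, 2, 4, 6, 8, 10]
[0, 2, 4, 6, 8, 10]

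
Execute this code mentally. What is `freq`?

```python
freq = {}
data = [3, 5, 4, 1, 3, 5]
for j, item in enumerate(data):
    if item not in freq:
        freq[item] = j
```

Let's trace through this code step by step.

Initialize: freq = {}
Initialize: data = [3, 5, 4, 1, 3, 5]
Entering loop: for j, item in enumerate(data):

After execution: freq = {3: 0, 5: 1, 4: 2, 1: 3}
{3: 0, 5: 1, 4: 2, 1: 3}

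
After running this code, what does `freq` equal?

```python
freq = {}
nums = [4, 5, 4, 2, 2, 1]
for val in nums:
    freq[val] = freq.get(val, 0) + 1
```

Let's trace through this code step by step.

Initialize: freq = {}
Initialize: nums = [4, 5, 4, 2, 2, 1]
Entering loop: for val in nums:

After execution: freq = {4: 2, 5: 1, 2: 2, 1: 1}
{4: 2, 5: 1, 2: 2, 1: 1}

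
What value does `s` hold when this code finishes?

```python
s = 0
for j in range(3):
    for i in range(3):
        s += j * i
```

Let's trace through this code step by step.

Initialize: s = 0
Entering loop: for j in range(3):

After execution: s = 9
9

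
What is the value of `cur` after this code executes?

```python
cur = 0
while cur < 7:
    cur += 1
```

Let's trace through this code step by step.

Initialize: cur = 0
Entering loop: while cur < 7:

After execution: cur = 7
7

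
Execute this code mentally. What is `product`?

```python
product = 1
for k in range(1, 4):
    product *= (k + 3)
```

Let's trace through this code step by step.

Initialize: product = 1
Entering loop: for k in range(1, 4):

After execution: product = 120
120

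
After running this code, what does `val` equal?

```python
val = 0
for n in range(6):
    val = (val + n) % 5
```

Let's trace through this code step by step.

Initialize: val = 0
Entering loop: for n in range(6):

After execution: val = 0
0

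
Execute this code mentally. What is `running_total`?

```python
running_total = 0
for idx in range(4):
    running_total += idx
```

Let's trace through this code step by step.

Initialize: running_total = 0
Entering loop: for idx in range(4):

After execution: running_total = 6
6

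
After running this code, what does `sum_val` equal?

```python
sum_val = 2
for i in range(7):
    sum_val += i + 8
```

Let's trace through this code step by step.

Initialize: sum_val = 2
Entering loop: for i in range(7):

After execution: sum_val = 79
79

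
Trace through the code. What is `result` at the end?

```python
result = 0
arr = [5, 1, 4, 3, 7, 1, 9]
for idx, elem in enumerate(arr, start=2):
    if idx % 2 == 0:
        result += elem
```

Let's trace through this code step by step.

Initialize: result = 0
Initialize: arr = [5, 1, 4, 3, 7, 1, 9]
Entering loop: for idx, elem in enumerate(arr, start=2):

After execution: result = 25
25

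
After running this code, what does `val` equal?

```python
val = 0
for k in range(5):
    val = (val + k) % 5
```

Let's trace through this code step by step.

Initialize: val = 0
Entering loop: for k in range(5):

After execution: val = 0
0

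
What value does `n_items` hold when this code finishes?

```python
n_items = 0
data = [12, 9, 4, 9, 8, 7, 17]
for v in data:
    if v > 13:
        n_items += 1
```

Let's trace through this code step by step.

Initialize: n_items = 0
Initialize: data = [12, 9, 4, 9, 8, 7, 17]
Entering loop: for v in data:

After execution: n_items = 1
1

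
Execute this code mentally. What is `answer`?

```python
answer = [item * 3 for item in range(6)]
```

Let's trace through this code step by step.

Initialize: answer = [item * 3 for item in range(6)]

After execution: answer = [0, 3, 6, 9, 12, 15]
[0, 3, 6, 9, 12, 15]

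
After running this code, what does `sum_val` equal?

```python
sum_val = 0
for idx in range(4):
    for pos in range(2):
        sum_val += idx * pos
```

Let's trace through this code step by step.

Initialize: sum_val = 0
Entering loop: for idx in range(4):

After execution: sum_val = 6
6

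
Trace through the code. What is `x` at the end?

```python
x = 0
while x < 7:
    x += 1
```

Let's trace through this code step by step.

Initialize: x = 0
Entering loop: while x < 7:

After execution: x = 7
7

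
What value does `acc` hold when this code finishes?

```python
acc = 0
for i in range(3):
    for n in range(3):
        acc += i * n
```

Let's trace through this code step by step.

Initialize: acc = 0
Entering loop: for i in range(3):

After execution: acc = 9
9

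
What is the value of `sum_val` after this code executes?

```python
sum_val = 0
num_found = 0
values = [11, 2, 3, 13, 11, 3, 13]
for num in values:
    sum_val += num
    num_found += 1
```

Let's trace through this code step by step.

Initialize: sum_val = 0
Initialize: num_found = 0
Initialize: values = [11, 2, 3, 13, 11, 3, 13]
Entering loop: for num in values:

After execution: sum_val = 56
56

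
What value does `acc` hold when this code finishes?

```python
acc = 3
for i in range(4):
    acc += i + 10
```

Let's trace through this code step by step.

Initialize: acc = 3
Entering loop: for i in range(4):

After execution: acc = 49
49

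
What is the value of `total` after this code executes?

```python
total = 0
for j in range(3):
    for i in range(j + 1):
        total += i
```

Let's trace through this code step by step.

Initialize: total = 0
Entering loop: for j in range(3):

After execution: total = 4
4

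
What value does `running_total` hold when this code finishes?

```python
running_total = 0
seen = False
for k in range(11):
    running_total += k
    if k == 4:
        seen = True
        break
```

Let's trace through this code step by step.

Initialize: running_total = 0
Initialize: seen = False
Entering loop: for k in range(11):

After execution: running_total = 10
10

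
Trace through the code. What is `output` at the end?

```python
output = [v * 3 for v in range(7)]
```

Let's trace through this code step by step.

Initialize: output = [v * 3 for v in range(7)]

After execution: output = [0, 3, 6, 9, 12, 15, 18]
[0, 3, 6, 9, 12, 15, 18]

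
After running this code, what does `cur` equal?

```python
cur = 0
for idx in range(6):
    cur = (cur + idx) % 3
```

Let's trace through this code step by step.

Initialize: cur = 0
Entering loop: for idx in range(6):

After execution: cur = 0
0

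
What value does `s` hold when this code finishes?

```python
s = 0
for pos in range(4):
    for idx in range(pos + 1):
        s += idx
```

Let's trace through this code step by step.

Initialize: s = 0
Entering loop: for pos in range(4):

After execution: s = 10
10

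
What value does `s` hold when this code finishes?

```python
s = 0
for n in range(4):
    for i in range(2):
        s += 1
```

Let's trace through this code step by step.

Initialize: s = 0
Entering loop: for n in range(4):

After execution: s = 8
8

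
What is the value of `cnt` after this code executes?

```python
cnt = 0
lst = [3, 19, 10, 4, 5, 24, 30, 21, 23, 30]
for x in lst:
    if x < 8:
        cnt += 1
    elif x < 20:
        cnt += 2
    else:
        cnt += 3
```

Let's trace through this code step by step.

Initialize: cnt = 0
Initialize: lst = [3, 19, 10, 4, 5, 24, 30, 21, 23, 30]
Entering loop: for x in lst:

After execution: cnt = 22
22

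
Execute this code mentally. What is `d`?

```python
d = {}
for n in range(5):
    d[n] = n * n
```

Let's trace through this code step by step.

Initialize: d = {}
Entering loop: for n in range(5):

After execution: d = {0: 0, 1: 1, 2: 4, 3: 9, 4: 16}
{0: 0, 1: 1, 2: 4, 3: 9, 4: 16}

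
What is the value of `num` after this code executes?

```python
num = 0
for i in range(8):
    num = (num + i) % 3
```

Let's trace through this code step by step.

Initialize: num = 0
Entering loop: for i in range(8):

After execution: num = 1
1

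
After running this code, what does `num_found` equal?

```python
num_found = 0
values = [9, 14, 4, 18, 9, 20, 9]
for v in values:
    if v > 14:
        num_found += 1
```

Let's trace through this code step by step.

Initialize: num_found = 0
Initialize: values = [9, 14, 4, 18, 9, 20, 9]
Entering loop: for v in values:

After execution: num_found = 2
2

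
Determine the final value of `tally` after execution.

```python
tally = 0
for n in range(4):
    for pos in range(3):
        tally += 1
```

Let's trace through this code step by step.

Initialize: tally = 0
Entering loop: for n in range(4):

After execution: tally = 12
12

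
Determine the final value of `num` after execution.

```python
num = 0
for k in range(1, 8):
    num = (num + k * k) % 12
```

Let's trace through this code step by step.

Initialize: num = 0
Entering loop: for k in range(1, 8):

After execution: num = 8
8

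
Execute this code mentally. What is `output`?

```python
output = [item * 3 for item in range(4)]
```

Let's trace through this code step by step.

Initialize: output = [item * 3 for item in range(4)]

After execution: output = [0, 3, 6, 9]
[0, 3, 6, 9]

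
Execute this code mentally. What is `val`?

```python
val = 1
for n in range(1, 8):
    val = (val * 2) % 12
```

Let's trace through this code step by step.

Initialize: val = 1
Entering loop: for n in range(1, 8):

After execution: val = 8
8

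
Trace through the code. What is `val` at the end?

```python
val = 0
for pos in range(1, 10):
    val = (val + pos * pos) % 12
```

Let's trace through this code step by step.

Initialize: val = 0
Entering loop: for pos in range(1, 10):

After execution: val = 9
9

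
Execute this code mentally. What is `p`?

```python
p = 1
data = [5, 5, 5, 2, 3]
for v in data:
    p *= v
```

Let's trace through this code step by step.

Initialize: p = 1
Initialize: data = [5, 5, 5, 2, 3]
Entering loop: for v in data:

After execution: p = 750
750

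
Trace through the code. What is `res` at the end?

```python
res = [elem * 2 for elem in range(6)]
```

Let's trace through this code step by step.

Initialize: res = [elem * 2 for elem in range(6)]

After execution: res = [0, 2, 4, 6, 8, 10]
[0, 2, 4, 6, 8, 10]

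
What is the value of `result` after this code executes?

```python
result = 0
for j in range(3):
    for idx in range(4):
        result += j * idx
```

Let's trace through this code step by step.

Initialize: result = 0
Entering loop: for j in range(3):

After execution: result = 18
18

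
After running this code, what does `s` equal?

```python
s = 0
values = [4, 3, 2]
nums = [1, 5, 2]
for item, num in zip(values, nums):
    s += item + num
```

Let's trace through this code step by step.

Initialize: s = 0
Initialize: values = [4, 3, 2]
Initialize: nums = [1, 5, 2]
Entering loop: for item, num in zip(values, nums):

After execution: s = 17
17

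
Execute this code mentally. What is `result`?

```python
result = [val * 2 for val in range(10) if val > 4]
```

Let's trace through this code step by step.

Initialize: result = [val * 2 for val in range(10) if val > 4]

After execution: result = [10, 12, 14, 16, 18]
[10, 12, 14, 16, 18]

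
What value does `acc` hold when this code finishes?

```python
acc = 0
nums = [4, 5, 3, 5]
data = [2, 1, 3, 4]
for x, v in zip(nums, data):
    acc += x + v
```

Let's trace through this code step by step.

Initialize: acc = 0
Initialize: nums = [4, 5, 3, 5]
Initialize: data = [2, 1, 3, 4]
Entering loop: for x, v in zip(nums, data):

After execution: acc = 27
27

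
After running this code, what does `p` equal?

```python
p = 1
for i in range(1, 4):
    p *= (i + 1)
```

Let's trace through this code step by step.

Initialize: p = 1
Entering loop: for i in range(1, 4):

After execution: p = 24
24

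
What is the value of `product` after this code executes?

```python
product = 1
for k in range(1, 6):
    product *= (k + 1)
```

Let's trace through this code step by step.

Initialize: product = 1
Entering loop: for k in range(1, 6):

After execution: product = 720
720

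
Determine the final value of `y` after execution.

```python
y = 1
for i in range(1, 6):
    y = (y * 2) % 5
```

Let's trace through this code step by step.

Initialize: y = 1
Entering loop: for i in range(1, 6):

After execution: y = 2
2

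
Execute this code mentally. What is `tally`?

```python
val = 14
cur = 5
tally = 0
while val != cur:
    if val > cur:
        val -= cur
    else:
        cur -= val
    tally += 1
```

Let's trace through this code step by step.

Initialize: val = 14
Initialize: cur = 5
Initialize: tally = 0
Entering loop: while val != cur:

After execution: tally = 6
6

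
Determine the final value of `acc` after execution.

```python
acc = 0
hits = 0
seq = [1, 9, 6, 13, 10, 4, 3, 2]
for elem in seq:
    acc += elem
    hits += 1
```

Let's trace through this code step by step.

Initialize: acc = 0
Initialize: hits = 0
Initialize: seq = [1, 9, 6, 13, 10, 4, 3, 2]
Entering loop: for elem in seq:

After execution: acc = 48
48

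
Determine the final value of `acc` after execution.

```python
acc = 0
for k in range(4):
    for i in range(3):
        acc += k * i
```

Let's trace through this code step by step.

Initialize: acc = 0
Entering loop: for k in range(4):

After execution: acc = 18
18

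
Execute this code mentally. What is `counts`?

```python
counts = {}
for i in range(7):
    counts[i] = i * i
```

Let's trace through this code step by step.

Initialize: counts = {}
Entering loop: for i in range(7):

After execution: counts = {0: 0, 1: 1, 2: 4, 3: 9, 4: 16, 5: 25, 6: 36}
{0: 0, 1: 1, 2: 4, 3: 9, 4: 16, 5: 25, 6: 36}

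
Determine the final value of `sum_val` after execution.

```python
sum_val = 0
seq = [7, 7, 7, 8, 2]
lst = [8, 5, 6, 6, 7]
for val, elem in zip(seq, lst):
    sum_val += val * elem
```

Let's trace through this code step by step.

Initialize: sum_val = 0
Initialize: seq = [7, 7, 7, 8, 2]
Initialize: lst = [8, 5, 6, 6, 7]
Entering loop: for val, elem in zip(seq, lst):

After execution: sum_val = 195
195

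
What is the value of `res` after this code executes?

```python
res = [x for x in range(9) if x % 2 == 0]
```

Let's trace through this code step by step.

Initialize: res = [x for x in range(9) if x % 2 == 0]

After execution: res = [0, 2, 4, 6, 8]
[0, 2, 4, 6, 8]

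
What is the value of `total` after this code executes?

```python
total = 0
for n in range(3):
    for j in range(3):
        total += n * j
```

Let's trace through this code step by step.

Initialize: total = 0
Entering loop: for n in range(3):

After execution: total = 9
9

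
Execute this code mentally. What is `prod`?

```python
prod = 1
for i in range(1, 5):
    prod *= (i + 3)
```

Let's trace through this code step by step.

Initialize: prod = 1
Entering loop: for i in range(1, 5):

After execution: prod = 840
840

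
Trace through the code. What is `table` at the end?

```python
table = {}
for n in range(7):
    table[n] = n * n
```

Let's trace through this code step by step.

Initialize: table = {}
Entering loop: for n in range(7):

After execution: table = {0: 0, 1: 1, 2: 4, 3: 9, 4: 16, 5: 25, 6: 36}
{0: 0, 1: 1, 2: 4, 3: 9, 4: 16, 5: 25, 6: 36}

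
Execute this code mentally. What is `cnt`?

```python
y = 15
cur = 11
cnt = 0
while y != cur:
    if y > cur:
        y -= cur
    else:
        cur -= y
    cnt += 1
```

Let's trace through this code step by step.

Initialize: y = 15
Initialize: cur = 11
Initialize: cnt = 0
Entering loop: while y != cur:

After execution: cnt = 6
6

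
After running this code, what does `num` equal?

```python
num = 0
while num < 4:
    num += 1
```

Let's trace through this code step by step.

Initialize: num = 0
Entering loop: while num < 4:

After execution: num = 4
4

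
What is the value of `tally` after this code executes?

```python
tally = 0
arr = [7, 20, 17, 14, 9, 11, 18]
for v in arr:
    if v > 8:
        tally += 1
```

Let's trace through this code step by step.

Initialize: tally = 0
Initialize: arr = [7, 20, 17, 14, 9, 11, 18]
Entering loop: for v in arr:

After execution: tally = 6
6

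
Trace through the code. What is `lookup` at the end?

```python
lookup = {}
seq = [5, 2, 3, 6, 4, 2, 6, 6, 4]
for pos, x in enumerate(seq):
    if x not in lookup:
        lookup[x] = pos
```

Let's trace through this code step by step.

Initialize: lookup = {}
Initialize: seq = [5, 2, 3, 6, 4, 2, 6, 6, 4]
Entering loop: for pos, x in enumerate(seq):

After execution: lookup = {5: 0, 2: 1, 3: 2, 6: 3, 4: 4}
{5: 0, 2: 1, 3: 2, 6: 3, 4: 4}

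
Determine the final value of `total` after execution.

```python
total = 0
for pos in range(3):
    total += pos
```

Let's trace through this code step by step.

Initialize: total = 0
Entering loop: for pos in range(3):

After execution: total = 3
3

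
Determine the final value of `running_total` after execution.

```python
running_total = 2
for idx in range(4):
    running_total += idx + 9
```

Let's trace through this code step by step.

Initialize: running_total = 2
Entering loop: for idx in range(4):

After execution: running_total = 44
44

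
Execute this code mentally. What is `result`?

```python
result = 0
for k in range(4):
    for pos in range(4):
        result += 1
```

Let's trace through this code step by step.

Initialize: result = 0
Entering loop: for k in range(4):

After execution: result = 16
16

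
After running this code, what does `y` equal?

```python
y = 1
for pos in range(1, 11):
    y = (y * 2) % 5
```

Let's trace through this code step by step.

Initialize: y = 1
Entering loop: for pos in range(1, 11):

After execution: y = 4
4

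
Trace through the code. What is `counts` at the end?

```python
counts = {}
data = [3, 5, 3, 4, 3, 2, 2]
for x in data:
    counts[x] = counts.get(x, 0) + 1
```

Let's trace through this code step by step.

Initialize: counts = {}
Initialize: data = [3, 5, 3, 4, 3, 2, 2]
Entering loop: for x in data:

After execution: counts = {3: 3, 5: 1, 4: 1, 2: 2}
{3: 3, 5: 1, 4: 1, 2: 2}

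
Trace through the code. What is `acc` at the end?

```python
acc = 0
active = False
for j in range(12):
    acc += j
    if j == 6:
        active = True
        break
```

Let's trace through this code step by step.

Initialize: acc = 0
Initialize: active = False
Entering loop: for j in range(12):

After execution: acc = 21
21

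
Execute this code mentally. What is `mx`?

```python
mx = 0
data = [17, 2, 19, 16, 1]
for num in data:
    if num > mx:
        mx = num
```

Let's trace through this code step by step.

Initialize: mx = 0
Initialize: data = [17, 2, 19, 16, 1]
Entering loop: for num in data:

After execution: mx = 19
19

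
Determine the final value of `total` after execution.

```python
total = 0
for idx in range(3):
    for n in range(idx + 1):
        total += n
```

Let's trace through this code step by step.

Initialize: total = 0
Entering loop: for idx in range(3):

After execution: total = 4
4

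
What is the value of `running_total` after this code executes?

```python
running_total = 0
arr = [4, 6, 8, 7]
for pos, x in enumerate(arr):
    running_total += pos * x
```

Let's trace through this code step by step.

Initialize: running_total = 0
Initialize: arr = [4, 6, 8, 7]
Entering loop: for pos, x in enumerate(arr):

After execution: running_total = 43
43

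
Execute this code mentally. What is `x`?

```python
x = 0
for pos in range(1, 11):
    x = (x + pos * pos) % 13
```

Let's trace through this code step by step.

Initialize: x = 0
Entering loop: for pos in range(1, 11):

After execution: x = 8
8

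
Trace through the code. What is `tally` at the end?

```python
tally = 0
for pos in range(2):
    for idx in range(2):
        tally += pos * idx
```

Let's trace through this code step by step.

Initialize: tally = 0
Entering loop: for pos in range(2):

After execution: tally = 1
1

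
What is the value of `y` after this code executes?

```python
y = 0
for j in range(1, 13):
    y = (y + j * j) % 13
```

Let's trace through this code step by step.

Initialize: y = 0
Entering loop: for j in range(1, 13):

After execution: y = 0
0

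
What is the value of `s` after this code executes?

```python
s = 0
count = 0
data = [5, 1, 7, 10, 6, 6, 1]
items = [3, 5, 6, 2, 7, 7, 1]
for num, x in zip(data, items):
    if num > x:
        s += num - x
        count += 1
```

Let's trace through this code step by step.

Initialize: s = 0
Initialize: count = 0
Initialize: data = [5, 1, 7, 10, 6, 6, 1]
Initialize: items = [3, 5, 6, 2, 7, 7, 1]
Entering loop: for num, x in zip(data, items):

After execution: s = 11
11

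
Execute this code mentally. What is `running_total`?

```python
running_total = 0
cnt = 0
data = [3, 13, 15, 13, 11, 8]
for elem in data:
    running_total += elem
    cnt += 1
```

Let's trace through this code step by step.

Initialize: running_total = 0
Initialize: cnt = 0
Initialize: data = [3, 13, 15, 13, 11, 8]
Entering loop: for elem in data:

After execution: running_total = 63
63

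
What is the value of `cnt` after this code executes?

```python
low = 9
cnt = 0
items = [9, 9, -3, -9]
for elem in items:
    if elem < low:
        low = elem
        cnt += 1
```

Let's trace through this code step by step.

Initialize: low = 9
Initialize: cnt = 0
Initialize: items = [9, 9, -3, -9]
Entering loop: for elem in items:

After execution: cnt = 2
2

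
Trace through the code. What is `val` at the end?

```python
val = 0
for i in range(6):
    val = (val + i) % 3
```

Let's trace through this code step by step.

Initialize: val = 0
Entering loop: for i in range(6):

After execution: val = 0
0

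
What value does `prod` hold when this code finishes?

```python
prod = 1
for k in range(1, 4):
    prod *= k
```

Let's trace through this code step by step.

Initialize: prod = 1
Entering loop: for k in range(1, 4):

After execution: prod = 6
6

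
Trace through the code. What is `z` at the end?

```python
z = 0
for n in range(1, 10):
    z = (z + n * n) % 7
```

Let's trace through this code step by step.

Initialize: z = 0
Entering loop: for n in range(1, 10):

After execution: z = 5
5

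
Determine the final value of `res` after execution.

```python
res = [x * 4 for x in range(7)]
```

Let's trace through this code step by step.

Initialize: res = [x * 4 for x in range(7)]

After execution: res = [0, 4, 8, 12, 16, 20, 24]
[0, 4, 8, 12, 16, 20, 24]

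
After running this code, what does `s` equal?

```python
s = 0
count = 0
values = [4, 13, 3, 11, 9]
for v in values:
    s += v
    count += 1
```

Let's trace through this code step by step.

Initialize: s = 0
Initialize: count = 0
Initialize: values = [4, 13, 3, 11, 9]
Entering loop: for v in values:

After execution: s = 40
40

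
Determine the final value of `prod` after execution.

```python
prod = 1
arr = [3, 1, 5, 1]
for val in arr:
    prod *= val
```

Let's trace through this code step by step.

Initialize: prod = 1
Initialize: arr = [3, 1, 5, 1]
Entering loop: for val in arr:

After execution: prod = 15
15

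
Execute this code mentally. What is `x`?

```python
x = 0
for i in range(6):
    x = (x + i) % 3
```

Let's trace through this code step by step.

Initialize: x = 0
Entering loop: for i in range(6):

After execution: x = 0
0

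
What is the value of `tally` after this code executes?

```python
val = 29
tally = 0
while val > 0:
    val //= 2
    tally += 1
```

Let's trace through this code step by step.

Initialize: val = 29
Initialize: tally = 0
Entering loop: while val > 0:

After execution: tally = 5
5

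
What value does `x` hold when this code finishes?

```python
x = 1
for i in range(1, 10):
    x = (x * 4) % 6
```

Let's trace through this code step by step.

Initialize: x = 1
Entering loop: for i in range(1, 10):

After execution: x = 4
4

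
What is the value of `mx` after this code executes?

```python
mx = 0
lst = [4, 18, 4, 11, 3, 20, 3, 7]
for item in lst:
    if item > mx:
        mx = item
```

Let's trace through this code step by step.

Initialize: mx = 0
Initialize: lst = [4, 18, 4, 11, 3, 20, 3, 7]
Entering loop: for item in lst:

After execution: mx = 20
20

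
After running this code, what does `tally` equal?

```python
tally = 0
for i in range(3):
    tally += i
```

Let's trace through this code step by step.

Initialize: tally = 0
Entering loop: for i in range(3):

After execution: tally = 3
3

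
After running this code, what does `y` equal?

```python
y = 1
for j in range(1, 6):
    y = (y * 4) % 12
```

Let's trace through this code step by step.

Initialize: y = 1
Entering loop: for j in range(1, 6):

After execution: y = 4
4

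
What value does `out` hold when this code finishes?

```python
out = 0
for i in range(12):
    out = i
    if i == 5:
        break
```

Let's trace through this code step by step.

Initialize: out = 0
Entering loop: for i in range(12):

After execution: out = 5
5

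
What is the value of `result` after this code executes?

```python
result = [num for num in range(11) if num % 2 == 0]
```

Let's trace through this code step by step.

Initialize: result = [num for num in range(11) if num % 2 == 0]

After execution: result = [0, 2, 4, 6, 8, 10]
[0, 2, 4, 6, 8, 10]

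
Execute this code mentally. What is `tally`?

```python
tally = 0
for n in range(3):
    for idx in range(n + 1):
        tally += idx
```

Let's trace through this code step by step.

Initialize: tally = 0
Entering loop: for n in range(3):

After execution: tally = 4
4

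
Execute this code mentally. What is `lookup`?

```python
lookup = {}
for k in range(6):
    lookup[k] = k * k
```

Let's trace through this code step by step.

Initialize: lookup = {}
Entering loop: for k in range(6):

After execution: lookup = {0: 0, 1: 1, 2: 4, 3: 9, 4: 16, 5: 25}
{0: 0, 1: 1, 2: 4, 3: 9, 4: 16, 5: 25}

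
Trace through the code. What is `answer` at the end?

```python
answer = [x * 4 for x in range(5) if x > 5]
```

Let's trace through this code step by step.

Initialize: answer = [x * 4 for x in range(5) if x > 5]

After execution: answer = []
[]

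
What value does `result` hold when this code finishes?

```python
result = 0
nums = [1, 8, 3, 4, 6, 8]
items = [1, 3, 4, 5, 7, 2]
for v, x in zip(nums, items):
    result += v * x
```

Let's trace through this code step by step.

Initialize: result = 0
Initialize: nums = [1, 8, 3, 4, 6, 8]
Initialize: items = [1, 3, 4, 5, 7, 2]
Entering loop: for v, x in zip(nums, items):

After execution: result = 115
115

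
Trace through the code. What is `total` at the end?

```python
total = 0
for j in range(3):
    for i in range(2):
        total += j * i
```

Let's trace through this code step by step.

Initialize: total = 0
Entering loop: for j in range(3):

After execution: total = 3
3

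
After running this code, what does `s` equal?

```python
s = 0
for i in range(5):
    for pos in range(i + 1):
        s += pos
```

Let's trace through this code step by step.

Initialize: s = 0
Entering loop: for i in range(5):

After execution: s = 20
20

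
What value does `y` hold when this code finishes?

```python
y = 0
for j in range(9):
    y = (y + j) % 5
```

Let's trace through this code step by step.

Initialize: y = 0
Entering loop: for j in range(9):

After execution: y = 1
1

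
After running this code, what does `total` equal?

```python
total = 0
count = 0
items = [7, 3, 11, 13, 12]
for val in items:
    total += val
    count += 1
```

Let's trace through this code step by step.

Initialize: total = 0
Initialize: count = 0
Initialize: items = [7, 3, 11, 13, 12]
Entering loop: for val in items:

After execution: total = 46
46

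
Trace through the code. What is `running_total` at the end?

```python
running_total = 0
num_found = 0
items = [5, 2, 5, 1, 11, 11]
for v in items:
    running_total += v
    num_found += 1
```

Let's trace through this code step by step.

Initialize: running_total = 0
Initialize: num_found = 0
Initialize: items = [5, 2, 5, 1, 11, 11]
Entering loop: for v in items:

After execution: running_total = 35
35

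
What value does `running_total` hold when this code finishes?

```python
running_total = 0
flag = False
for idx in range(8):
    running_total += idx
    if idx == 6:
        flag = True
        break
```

Let's trace through this code step by step.

Initialize: running_total = 0
Initialize: flag = False
Entering loop: for idx in range(8):

After execution: running_total = 21
21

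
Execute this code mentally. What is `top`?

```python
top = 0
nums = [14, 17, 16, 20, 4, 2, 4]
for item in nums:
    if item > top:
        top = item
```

Let's trace through this code step by step.

Initialize: top = 0
Initialize: nums = [14, 17, 16, 20, 4, 2, 4]
Entering loop: for item in nums:

After execution: top = 20
20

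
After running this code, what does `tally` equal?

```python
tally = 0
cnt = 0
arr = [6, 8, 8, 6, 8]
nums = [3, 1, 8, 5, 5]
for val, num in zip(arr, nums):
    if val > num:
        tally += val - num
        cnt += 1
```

Let's trace through this code step by step.

Initialize: tally = 0
Initialize: cnt = 0
Initialize: arr = [6, 8, 8, 6, 8]
Initialize: nums = [3, 1, 8, 5, 5]
Entering loop: for val, num in zip(arr, nums):

After execution: tally = 14
14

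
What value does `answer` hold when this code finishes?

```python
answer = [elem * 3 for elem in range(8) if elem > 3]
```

Let's trace through this code step by step.

Initialize: answer = [elem * 3 for elem in range(8) if elem > 3]

After execution: answer = [12, 15, 18, 21]
[12, 15, 18, 21]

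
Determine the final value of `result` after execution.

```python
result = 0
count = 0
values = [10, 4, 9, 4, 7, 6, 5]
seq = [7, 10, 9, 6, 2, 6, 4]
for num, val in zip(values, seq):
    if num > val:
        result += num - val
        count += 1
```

Let's trace through this code step by step.

Initialize: result = 0
Initialize: count = 0
Initialize: values = [10, 4, 9, 4, 7, 6, 5]
Initialize: seq = [7, 10, 9, 6, 2, 6, 4]
Entering loop: for num, val in zip(values, seq):

After execution: result = 9
9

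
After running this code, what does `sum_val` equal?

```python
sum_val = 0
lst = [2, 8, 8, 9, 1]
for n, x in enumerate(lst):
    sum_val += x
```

Let's trace through this code step by step.

Initialize: sum_val = 0
Initialize: lst = [2, 8, 8, 9, 1]
Entering loop: for n, x in enumerate(lst):

After execution: sum_val = 28
28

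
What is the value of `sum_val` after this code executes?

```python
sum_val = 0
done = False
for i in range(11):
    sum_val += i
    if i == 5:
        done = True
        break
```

Let's trace through this code step by step.

Initialize: sum_val = 0
Initialize: done = False
Entering loop: for i in range(11):

After execution: sum_val = 15
15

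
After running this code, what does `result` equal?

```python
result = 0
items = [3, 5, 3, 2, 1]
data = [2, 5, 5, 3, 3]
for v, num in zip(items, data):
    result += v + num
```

Let's trace through this code step by step.

Initialize: result = 0
Initialize: items = [3, 5, 3, 2, 1]
Initialize: data = [2, 5, 5, 3, 3]
Entering loop: for v, num in zip(items, data):

After execution: result = 32
32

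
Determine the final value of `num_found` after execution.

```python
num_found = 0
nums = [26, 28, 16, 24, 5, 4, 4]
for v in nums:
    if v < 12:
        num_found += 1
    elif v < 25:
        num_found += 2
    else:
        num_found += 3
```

Let's trace through this code step by step.

Initialize: num_found = 0
Initialize: nums = [26, 28, 16, 24, 5, 4, 4]
Entering loop: for v in nums:

After execution: num_found = 13
13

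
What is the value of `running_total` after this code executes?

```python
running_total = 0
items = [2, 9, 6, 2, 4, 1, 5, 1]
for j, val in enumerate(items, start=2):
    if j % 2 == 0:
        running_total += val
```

Let's trace through this code step by step.

Initialize: running_total = 0
Initialize: items = [2, 9, 6, 2, 4, 1, 5, 1]
Entering loop: for j, val in enumerate(items, start=2):

After execution: running_total = 17
17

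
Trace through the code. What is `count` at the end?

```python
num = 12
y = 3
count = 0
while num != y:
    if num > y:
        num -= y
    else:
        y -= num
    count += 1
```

Let's trace through this code step by step.

Initialize: num = 12
Initialize: y = 3
Initialize: count = 0
Entering loop: while num != y:

After execution: count = 3
3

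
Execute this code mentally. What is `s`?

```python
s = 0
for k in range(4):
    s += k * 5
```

Let's trace through this code step by step.

Initialize: s = 0
Entering loop: for k in range(4):

After execution: s = 30
30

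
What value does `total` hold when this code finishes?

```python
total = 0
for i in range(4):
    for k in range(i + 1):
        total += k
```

Let's trace through this code step by step.

Initialize: total = 0
Entering loop: for i in range(4):

After execution: total = 10
10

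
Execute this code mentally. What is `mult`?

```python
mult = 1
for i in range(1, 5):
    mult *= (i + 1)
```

Let's trace through this code step by step.

Initialize: mult = 1
Entering loop: for i in range(1, 5):

After execution: mult = 120
120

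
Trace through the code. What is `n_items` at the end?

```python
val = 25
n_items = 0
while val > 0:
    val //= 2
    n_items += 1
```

Let's trace through this code step by step.

Initialize: val = 25
Initialize: n_items = 0
Entering loop: while val > 0:

After execution: n_items = 5
5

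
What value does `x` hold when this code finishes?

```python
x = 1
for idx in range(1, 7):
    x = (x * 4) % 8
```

Let's trace through this code step by step.

Initialize: x = 1
Entering loop: for idx in range(1, 7):

After execution: x = 0
0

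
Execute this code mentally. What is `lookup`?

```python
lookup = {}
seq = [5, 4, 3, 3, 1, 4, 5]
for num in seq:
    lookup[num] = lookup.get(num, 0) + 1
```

Let's trace through this code step by step.

Initialize: lookup = {}
Initialize: seq = [5, 4, 3, 3, 1, 4, 5]
Entering loop: for num in seq:

After execution: lookup = {5: 2, 4: 2, 3: 2, 1: 1}
{5: 2, 4: 2, 3: 2, 1: 1}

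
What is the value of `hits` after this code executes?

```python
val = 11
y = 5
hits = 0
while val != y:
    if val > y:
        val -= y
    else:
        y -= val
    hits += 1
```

Let's trace through this code step by step.

Initialize: val = 11
Initialize: y = 5
Initialize: hits = 0
Entering loop: while val != y:

After execution: hits = 6
6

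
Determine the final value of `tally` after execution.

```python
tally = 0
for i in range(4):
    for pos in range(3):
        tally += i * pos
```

Let's trace through this code step by step.

Initialize: tally = 0
Entering loop: for i in range(4):

After execution: tally = 18
18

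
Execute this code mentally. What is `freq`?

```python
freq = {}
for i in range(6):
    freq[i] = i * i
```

Let's trace through this code step by step.

Initialize: freq = {}
Entering loop: for i in range(6):

After execution: freq = {0: 0, 1: 1, 2: 4, 3: 9, 4: 16, 5: 25}
{0: 0, 1: 1, 2: 4, 3: 9, 4: 16, 5: 25}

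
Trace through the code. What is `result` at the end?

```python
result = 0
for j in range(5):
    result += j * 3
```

Let's trace through this code step by step.

Initialize: result = 0
Entering loop: for j in range(5):

After execution: result = 30
30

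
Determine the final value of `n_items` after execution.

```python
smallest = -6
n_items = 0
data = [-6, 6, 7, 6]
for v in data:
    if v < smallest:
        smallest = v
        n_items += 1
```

Let's trace through this code step by step.

Initialize: smallest = -6
Initialize: n_items = 0
Initialize: data = [-6, 6, 7, 6]
Entering loop: for v in data:

After execution: n_items = 0
0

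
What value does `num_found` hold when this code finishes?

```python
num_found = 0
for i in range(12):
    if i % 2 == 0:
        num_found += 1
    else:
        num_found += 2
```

Let's trace through this code step by step.

Initialize: num_found = 0
Entering loop: for i in range(12):

After execution: num_found = 18
18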